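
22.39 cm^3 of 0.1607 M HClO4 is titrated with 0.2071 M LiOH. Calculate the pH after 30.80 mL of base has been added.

12.72

n(acid) = 0.1607 x 0.02239 = 0.003598 mol; n(LiOH) added = 0.2071 x 0.03080 = 0.006379 mol.
Base is in excess by 0.006379 - 0.003598 = 0.002781 mol in a total volume of 0.05319 L.
[OH^-] = 0.002781/0.05319 = 0.05228 M, so pOH = 1.28 and pH = 14.00 - 1.28 = 12.72.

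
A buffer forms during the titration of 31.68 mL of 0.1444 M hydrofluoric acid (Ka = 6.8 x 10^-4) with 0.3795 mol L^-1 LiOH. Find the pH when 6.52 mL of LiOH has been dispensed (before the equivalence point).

3.24

Initial n(HF) = 0.1444 x 0.03168 = 0.004575 mol.
n(LiOH) added = 0.3795 x 0.006520 = 0.002474 mol, converting that many moles of HF to F-.
Remaining n(HF) = 0.002100 mol; n(F-) = 0.002474 mol.
By Henderson-Hasselbalch, pH = pKa + log([A^-]/[HA]) = 3.17 + log(0.002474/0.002100) = 3.17 + (+0.07) = 3.24.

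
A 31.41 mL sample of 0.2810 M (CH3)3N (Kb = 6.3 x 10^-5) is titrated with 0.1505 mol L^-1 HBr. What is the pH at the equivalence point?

n((CH3)3N) = 0.2810 x 0.03141 = 0.008826 mol; V(HBr) at equivalence = 0.008826/0.1505 = 0.05865 L.
At equivalence the base is fully converted to (CH3)3NH+; total volume = 0.09006 L, so [(CH3)3NH+] = 0.008826/0.09006 = 0.09801 M.
Ka((CH3)3NH+) = Kw/Kb = 1.0e-14 / 6.3 x 10^-5 = 1.59e-10.
[H^+] = sqrt(Ka x [(CH3)3NH+]) = sqrt(1.59e-10 x 0.09801) = 3.94e-6 M.
pH = -log(3.94e-6) = 5.40.

5.40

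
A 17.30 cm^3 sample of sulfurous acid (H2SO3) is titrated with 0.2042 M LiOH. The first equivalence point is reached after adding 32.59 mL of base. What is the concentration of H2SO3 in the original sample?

n(LiOH) = 0.2042 x 0.03259 = 0.006655 mol.
At the first equivalence point, 1 mol OH^- react per mol H2SO3, so n(H2SO3) = 0.006655 / 1 = 0.006655 mol.
[H2SO3] = 0.006655 / 0.01730 L = 0.385 M.

0.385 M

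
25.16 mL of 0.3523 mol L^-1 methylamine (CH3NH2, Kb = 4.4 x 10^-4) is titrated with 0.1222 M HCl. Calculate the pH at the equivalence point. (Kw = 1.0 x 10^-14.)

n(CH3NH2) = 0.3523 x 0.02516 = 0.008864 mol; V(HCl) at equivalence = 0.008864/0.1222 = 0.07254 L.
At equivalence the base is fully converted to CH3NH3+; total volume = 0.09770 L, so [CH3NH3+] = 0.008864/0.09770 = 0.09073 M.
Ka(CH3NH3+) = Kw/Kb = 1.0e-14 / 4.4 x 10^-4 = 2.27e-11.
[H^+] = sqrt(Ka x [CH3NH3+]) = sqrt(2.27e-11 x 0.09073) = 1.44e-6 M.
pH = -log(1.44e-6) = 5.84.

5.84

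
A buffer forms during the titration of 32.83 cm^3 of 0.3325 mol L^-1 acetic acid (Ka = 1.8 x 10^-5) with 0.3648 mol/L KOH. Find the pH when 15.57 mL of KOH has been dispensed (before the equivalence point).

Initial n(CH3COOH) = 0.3325 x 0.03283 = 0.01092 mol.
n(KOH) added = 0.3648 x 0.01557 = 0.005680 mol, converting that many moles of CH3COOH to CH3COO-.
Remaining n(CH3COOH) = 0.005236 mol; n(CH3COO-) = 0.005680 mol.
By Henderson-Hasselbalch, pH = pKa + log([A^-]/[HA]) = 4.74 + log(0.005680/0.005236) = 4.74 + (+0.04) = 4.78.

4.78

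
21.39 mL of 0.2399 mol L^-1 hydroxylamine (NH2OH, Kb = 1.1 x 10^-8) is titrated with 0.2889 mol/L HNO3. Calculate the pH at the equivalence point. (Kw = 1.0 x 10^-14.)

n(NH2OH) = 0.2399 x 0.02139 = 0.005131 mol; V(HNO3) at equivalence = 0.005131/0.2889 = 0.01776 L.
At equivalence the base is fully converted to NH3OH+; total volume = 0.03915 L, so [NH3OH+] = 0.005131/0.03915 = 0.1311 M.
Ka(NH3OH+) = Kw/Kb = 1.0e-14 / 1.1 x 10^-8 = 9.09e-7.
[H^+] = sqrt(Ka x [NH3OH+]) = sqrt(9.09e-7 x 0.1311) = 0.000345 M.
pH = -log(0.000345) = 3.46.

3.46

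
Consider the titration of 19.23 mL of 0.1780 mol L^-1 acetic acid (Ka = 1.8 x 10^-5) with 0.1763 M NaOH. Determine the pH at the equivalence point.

n(CH3COOH) = 0.1780 x 0.01923 = 0.003423 mol; V(NaOH) at equivalence = 0.003423/0.1763 = 0.01942 L.
At equivalence all the acid is converted to CH3COO-; total volume = 0.01923 + 0.01942 = 0.03865 L, so [CH3COO-] = 0.003423/0.03865 = 0.08857 M.
Kb = Kw/Ka = 1.0e-14 / 1.8 x 10^-5 = 5.56e-10.
[OH^-] = sqrt(Kb x [CH3COO-]) = sqrt(5.56e-10 x 0.08857) = 7.01e-6 M.
pOH = 5.15, so pH = 14.00 - 5.15 = 8.85.

8.85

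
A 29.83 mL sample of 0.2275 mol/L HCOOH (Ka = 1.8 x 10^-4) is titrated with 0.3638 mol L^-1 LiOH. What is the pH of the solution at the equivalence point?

8.45

n(HCOOH) = 0.2275 x 0.02983 = 0.006786 mol; V(LiOH) at equivalence = 0.006786/0.3638 = 0.01865 L.
At equivalence all the acid is converted to HCOO-; total volume = 0.02983 + 0.01865 = 0.04848 L, so [HCOO-] = 0.006786/0.04848 = 0.1400 M.
Kb = Kw/Ka = 1.0e-14 / 1.8 x 10^-4 = 5.56e-11.
[OH^-] = sqrt(Kb x [HCOO-]) = sqrt(5.56e-11 x 0.1400) = 2.79e-6 M.
pOH = 5.55, so pH = 14.00 - 5.55 = 8.45.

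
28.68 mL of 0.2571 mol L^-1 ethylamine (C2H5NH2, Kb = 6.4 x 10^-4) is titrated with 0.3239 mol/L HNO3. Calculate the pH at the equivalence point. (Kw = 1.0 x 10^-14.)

5.82

n(C2H5NH2) = 0.2571 x 0.02868 = 0.007374 mol; V(HNO3) at equivalence = 0.007374/0.3239 = 0.02277 L.
At equivalence the base is fully converted to C2H5NH3+; total volume = 0.05145 L, so [C2H5NH3+] = 0.007374/0.05145 = 0.1433 M.
Ka(C2H5NH3+) = Kw/Kb = 1.0e-14 / 6.4 x 10^-4 = 1.56e-11.
[H^+] = sqrt(Ka x [C2H5NH3+]) = sqrt(1.56e-11 x 0.1433) = 1.50e-6 M.
pH = -log(1.50e-6) = 5.82.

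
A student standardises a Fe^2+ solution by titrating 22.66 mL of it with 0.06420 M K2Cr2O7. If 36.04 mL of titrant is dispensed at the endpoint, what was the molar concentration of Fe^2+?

0.613 M

n(K2Cr2O7) = 0.06420 x 0.03604 = 0.002314 mol.
From the balanced equation, 1 mol K2Cr2O7 reacts with 6 mol Fe^2+, so n(Fe^2+) = 0.002314 x 6/1 = 0.01388 mol.
[Fe^2+] = 0.01388 / 0.02266 L = 0.613 M.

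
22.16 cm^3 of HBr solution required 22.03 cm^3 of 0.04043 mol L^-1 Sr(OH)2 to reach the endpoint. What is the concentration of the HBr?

n(Sr(OH)2) delivered = 0.04043 x 0.02203 = 0.0008907 mol.
The reaction is 2 HBr + 1 Sr(OH)2, so n(HBr) = 0.0008907 x 2/1 = 0.001781 mol.
[HBr] = 0.001781 mol / 0.02216 L = 0.0804 M.

0.0804 M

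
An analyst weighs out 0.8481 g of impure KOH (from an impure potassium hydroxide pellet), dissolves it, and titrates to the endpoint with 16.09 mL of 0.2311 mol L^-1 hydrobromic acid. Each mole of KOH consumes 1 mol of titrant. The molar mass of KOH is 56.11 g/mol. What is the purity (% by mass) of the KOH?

n(HBr) = 0.2311 x 0.01609 = 0.003718 mol.
n(KOH) = 0.003718 / 1 = 0.003718 mol.
mass of KOH = 0.003718 x 56.11 = 0.2086 g.
% purity = 0.2086 / 0.8481 x 100 = 24.6%.

24.6%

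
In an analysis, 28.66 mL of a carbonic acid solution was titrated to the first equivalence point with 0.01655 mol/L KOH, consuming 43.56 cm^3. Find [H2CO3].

0.0252 M

n(KOH) = 0.01655 x 0.04356 = 0.0007209 mol.
At the first equivalence point, 1 mol OH^- react per mol H2CO3, so n(H2CO3) = 0.0007209 / 1 = 0.0007209 mol.
[H2CO3] = 0.0007209 / 0.02866 L = 0.0252 M.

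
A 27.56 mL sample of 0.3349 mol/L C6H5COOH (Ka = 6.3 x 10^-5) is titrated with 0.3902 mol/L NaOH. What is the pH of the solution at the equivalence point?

n(C6H5COOH) = 0.3349 x 0.02756 = 0.009230 mol; V(NaOH) at equivalence = 0.009230/0.3902 = 0.02365 L.
At equivalence all the acid is converted to C6H5COO-; total volume = 0.02756 + 0.02365 = 0.05121 L, so [C6H5COO-] = 0.009230/0.05121 = 0.1802 M.
Kb = Kw/Ka = 1.0e-14 / 6.3 x 10^-5 = 1.59e-10.
[OH^-] = sqrt(Kb x [C6H5COO-]) = sqrt(1.59e-10 x 0.1802) = 5.35e-6 M.
pOH = 5.27, so pH = 14.00 - 5.27 = 8.73.

8.73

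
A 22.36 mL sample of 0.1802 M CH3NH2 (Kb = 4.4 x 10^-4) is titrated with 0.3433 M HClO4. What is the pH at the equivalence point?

5.79

n(CH3NH2) = 0.1802 x 0.02236 = 0.004029 mol; V(HClO4) at equivalence = 0.004029/0.3433 = 0.01174 L.
At equivalence the base is fully converted to CH3NH3+; total volume = 0.03410 L, so [CH3NH3+] = 0.004029/0.03410 = 0.1182 M.
Ka(CH3NH3+) = Kw/Kb = 1.0e-14 / 4.4 x 10^-4 = 2.27e-11.
[H^+] = sqrt(Ka x [CH3NH3+]) = sqrt(2.27e-11 x 0.1182) = 1.64e-6 M.
pH = -log(1.64e-6) = 5.79.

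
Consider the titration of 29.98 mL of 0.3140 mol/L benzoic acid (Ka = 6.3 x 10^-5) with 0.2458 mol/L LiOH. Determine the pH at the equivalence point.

n(C6H5COOH) = 0.3140 x 0.02998 = 0.009414 mol; V(LiOH) at equivalence = 0.009414/0.2458 = 0.03830 L.
At equivalence all the acid is converted to C6H5COO-; total volume = 0.02998 + 0.03830 = 0.06828 L, so [C6H5COO-] = 0.009414/0.06828 = 0.1379 M.
Kb = Kw/Ka = 1.0e-14 / 6.3 x 10^-5 = 1.59e-10.
[OH^-] = sqrt(Kb x [C6H5COO-]) = sqrt(1.59e-10 x 0.1379) = 4.68e-6 M.
pOH = 5.33, so pH = 14.00 - 5.33 = 8.67.

8.67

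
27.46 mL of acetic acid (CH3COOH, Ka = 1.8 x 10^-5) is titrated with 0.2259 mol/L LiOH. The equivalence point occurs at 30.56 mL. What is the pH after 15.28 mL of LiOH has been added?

15.28 mL is exactly half the equivalence volume (30.56/2), i.e. the half-equivalence point.
There, n(HA) = n(A^-), so pH = pKa = -log(1.8 x 10^-5) = 4.74.

4.74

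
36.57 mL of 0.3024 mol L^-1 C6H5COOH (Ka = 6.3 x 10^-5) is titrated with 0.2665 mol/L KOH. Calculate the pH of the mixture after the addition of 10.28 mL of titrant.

3.72

Initial n(C6H5COOH) = 0.3024 x 0.03657 = 0.01106 mol.
n(KOH) added = 0.2665 x 0.01028 = 0.002740 mol, converting that many moles of C6H5COOH to C6H5COO-.
Remaining n(C6H5COOH) = 0.008319 mol; n(C6H5COO-) = 0.002740 mol.
By Henderson-Hasselbalch, pH = pKa + log([A^-]/[HA]) = 4.20 + log(0.002740/0.008319) = 4.20 + (-0.48) = 3.72.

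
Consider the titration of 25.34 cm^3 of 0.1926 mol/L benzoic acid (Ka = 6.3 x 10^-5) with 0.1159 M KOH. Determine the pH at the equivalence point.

8.53

n(C6H5COOH) = 0.1926 x 0.02534 = 0.004880 mol; V(KOH) at equivalence = 0.004880/0.1159 = 0.04211 L.
At equivalence all the acid is converted to C6H5COO-; total volume = 0.02534 + 0.04211 = 0.06745 L, so [C6H5COO-] = 0.004880/0.06745 = 0.07236 M.
Kb = Kw/Ka = 1.0e-14 / 6.3 x 10^-5 = 1.59e-10.
[OH^-] = sqrt(Kb x [C6H5COO-]) = sqrt(1.59e-10 x 0.07236) = 3.39e-6 M.
pOH = 5.47, so pH = 14.00 - 5.47 = 8.53.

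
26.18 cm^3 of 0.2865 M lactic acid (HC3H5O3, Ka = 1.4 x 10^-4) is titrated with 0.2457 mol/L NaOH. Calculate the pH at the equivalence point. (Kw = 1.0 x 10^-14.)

8.49

n(HC3H5O3) = 0.2865 x 0.02618 = 0.007501 mol; V(NaOH) at equivalence = 0.007501/0.2457 = 0.03053 L.
At equivalence all the acid is converted to C3H5O3-; total volume = 0.02618 + 0.03053 = 0.05671 L, so [C3H5O3-] = 0.007501/0.05671 = 0.1323 M.
Kb = Kw/Ka = 1.0e-14 / 1.4 x 10^-4 = 7.14e-11.
[OH^-] = sqrt(Kb x [C3H5O3-]) = sqrt(7.14e-11 x 0.1323) = 3.07e-6 M.
pOH = 5.51, so pH = 14.00 - 5.51 = 8.49.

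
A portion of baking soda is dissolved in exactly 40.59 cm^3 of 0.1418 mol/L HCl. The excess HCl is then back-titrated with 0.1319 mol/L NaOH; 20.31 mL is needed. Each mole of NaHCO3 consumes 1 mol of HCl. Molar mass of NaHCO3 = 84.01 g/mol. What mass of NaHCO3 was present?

Total n(HCl) added = 0.1418 x 0.04059 = 0.005756 mol.
n(NaOH) used = 0.1319 x 0.02031 = 0.002679 mol, which equals the excess n(HCl).
So n(HCl) consumed by the sample = 0.005756 - 0.002679 = 0.003077 mol.
n(NaHCO3) = 0.003077 / 1 = 0.003077 mol.
mass = 0.003077 mol x 84.01 g/mol = 0.258 g.

0.258 g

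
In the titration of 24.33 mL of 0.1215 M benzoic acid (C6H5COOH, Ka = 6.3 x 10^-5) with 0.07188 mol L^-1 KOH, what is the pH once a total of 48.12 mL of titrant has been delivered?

11.84

n(acid) = 0.1215 x 0.02433 = 0.002956 mol; n(KOH) added = 0.07188 x 0.04812 = 0.003459 mol.
Base is in excess by 0.003459 - 0.002956 = 0.0005028 mol in a total volume of 0.07245 L.
[OH^-] = 0.0005028/0.07245 = 0.006940 M, so pOH = 2.16 and pH = 14.00 - 2.16 = 11.84.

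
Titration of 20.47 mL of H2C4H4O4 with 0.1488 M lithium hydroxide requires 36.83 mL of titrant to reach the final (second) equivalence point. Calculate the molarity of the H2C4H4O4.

n(LiOH) = 0.1488 x 0.03683 = 0.005480 mol.
At the final (second) equivalence point, 2 mol OH^- react per mol H2C4H4O4, so n(H2C4H4O4) = 0.005480 / 2 = 0.002740 mol.
[H2C4H4O4] = 0.002740 / 0.02047 L = 0.134 M.

0.134 M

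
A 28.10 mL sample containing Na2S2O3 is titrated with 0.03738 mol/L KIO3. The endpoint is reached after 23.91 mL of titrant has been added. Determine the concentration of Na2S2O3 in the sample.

n(KIO3) = 0.03738 x 0.02391 = 0.0008938 mol.
From the balanced equation, 1 mol KIO3 reacts with 6 mol Na2S2O3, so n(Na2S2O3) = 0.0008938 x 6/1 = 0.005363 mol.
[Na2S2O3] = 0.005363 / 0.02810 L = 0.191 M.

0.191 M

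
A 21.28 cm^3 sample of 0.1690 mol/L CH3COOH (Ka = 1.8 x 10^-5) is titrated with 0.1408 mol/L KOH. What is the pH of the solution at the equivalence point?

n(CH3COOH) = 0.1690 x 0.02128 = 0.003596 mol; V(KOH) at equivalence = 0.003596/0.1408 = 0.02554 L.
At equivalence all the acid is converted to CH3COO-; total volume = 0.02128 + 0.02554 = 0.04682 L, so [CH3COO-] = 0.003596/0.04682 = 0.07681 M.
Kb = Kw/Ka = 1.0e-14 / 1.8 x 10^-5 = 5.56e-10.
[OH^-] = sqrt(Kb x [CH3COO-]) = sqrt(5.56e-10 x 0.07681) = 6.53e-6 M.
pOH = 5.18, so pH = 14.00 - 5.18 = 8.82.

8.82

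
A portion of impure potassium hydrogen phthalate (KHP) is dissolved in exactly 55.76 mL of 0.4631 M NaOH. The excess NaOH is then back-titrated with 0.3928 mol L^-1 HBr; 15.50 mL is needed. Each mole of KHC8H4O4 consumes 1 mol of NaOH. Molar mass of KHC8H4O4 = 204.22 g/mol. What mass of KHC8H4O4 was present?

Total n(NaOH) added = 0.4631 x 0.05576 = 0.02582 mol.
n(HBr) used = 0.3928 x 0.01550 = 0.006088 mol, which equals the excess n(NaOH).
So n(NaOH) consumed by the sample = 0.02582 - 0.006088 = 0.01973 mol.
n(KHC8H4O4) = 0.01973 / 1 = 0.01973 mol.
mass = 0.01973 mol x 204.22 g/mol = 4.03 g.

4.03 g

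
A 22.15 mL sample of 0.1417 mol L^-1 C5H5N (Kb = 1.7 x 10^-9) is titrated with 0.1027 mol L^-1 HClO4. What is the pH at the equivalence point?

n(C5H5N) = 0.1417 x 0.02215 = 0.003139 mol; V(HClO4) at equivalence = 0.003139/0.1027 = 0.03056 L.
At equivalence the base is fully converted to C5H5NH+; total volume = 0.05271 L, so [C5H5NH+] = 0.003139/0.05271 = 0.05954 M.
Ka(C5H5NH+) = Kw/Kb = 1.0e-14 / 1.7 x 10^-9 = 5.88e-6.
[H^+] = sqrt(Ka x [C5H5NH+]) = sqrt(5.88e-6 x 0.05954) = 0.000592 M.
pH = -log(0.000592) = 3.23.

3.23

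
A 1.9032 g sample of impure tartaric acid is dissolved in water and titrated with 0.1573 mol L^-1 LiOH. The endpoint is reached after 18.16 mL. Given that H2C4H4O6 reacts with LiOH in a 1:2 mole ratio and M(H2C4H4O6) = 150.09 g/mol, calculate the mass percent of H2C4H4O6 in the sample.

n(LiOH) = 0.1573 x 0.01816 = 0.002857 mol.
n(H2C4H4O6) = 0.002857 / 2 = 0.001428 mol.
mass of H2C4H4O6 = 0.001428 x 150.09 = 0.2144 g.
% purity = 0.2144 / 1.9032 x 100 = 11.3%.

11.3%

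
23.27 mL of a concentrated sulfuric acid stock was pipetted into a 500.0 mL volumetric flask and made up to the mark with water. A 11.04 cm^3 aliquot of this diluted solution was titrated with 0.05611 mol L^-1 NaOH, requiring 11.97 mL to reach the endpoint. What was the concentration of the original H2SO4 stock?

n(NaOH) = 0.05611 x 0.01197 = 0.0006716 mol.
n(H2SO4) in the aliquot = 0.0006716 x 1/2 = 0.0003358 mol.
[diluted H2SO4] = 0.0003358 / 0.01104 = 0.03042 M.
Dilution factor = 500.0/23.27 = 21.49, so [stock] = 0.03042 x 21.49 = 0.654 M.

0.654 M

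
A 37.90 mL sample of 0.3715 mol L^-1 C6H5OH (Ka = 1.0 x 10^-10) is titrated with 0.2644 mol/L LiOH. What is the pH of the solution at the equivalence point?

11.59

n(C6H5OH) = 0.3715 x 0.03790 = 0.01408 mol; V(LiOH) at equivalence = 0.01408/0.2644 = 0.05325 L.
At equivalence all the acid is converted to C6H5O-; total volume = 0.03790 + 0.05325 = 0.09115 L, so [C6H5O-] = 0.01408/0.09115 = 0.1545 M.
Kb = Kw/Ka = 1.0e-14 / 1.0 x 10^-10 = 0.000100.
[OH^-] = sqrt(Kb x [C6H5O-]) = sqrt(0.000100 x 0.1545) = 0.00393 M.
pOH = 2.41, so pH = 14.00 - 2.41 = 11.59.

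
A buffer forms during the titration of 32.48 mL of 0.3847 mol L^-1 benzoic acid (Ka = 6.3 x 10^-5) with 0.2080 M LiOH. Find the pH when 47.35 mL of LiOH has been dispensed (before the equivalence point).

4.77

Initial n(C6H5COOH) = 0.3847 x 0.03248 = 0.01250 mol.
n(LiOH) added = 0.2080 x 0.04735 = 0.009849 mol, converting that many moles of C6H5COOH to C6H5COO-.
Remaining n(C6H5COOH) = 0.002646 mol; n(C6H5COO-) = 0.009849 mol.
By Henderson-Hasselbalch, pH = pKa + log([A^-]/[HA]) = 4.20 + log(0.009849/0.002646) = 4.20 + (+0.57) = 4.77.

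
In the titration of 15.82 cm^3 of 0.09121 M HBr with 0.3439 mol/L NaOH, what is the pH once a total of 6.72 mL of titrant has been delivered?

n(acid) = 0.09121 x 0.01582 = 0.001443 mol; n(NaOH) added = 0.3439 x 0.006720 = 0.002311 mol.
Base is in excess by 0.002311 - 0.001443 = 0.0008681 mol in a total volume of 0.02254 L.
[OH^-] = 0.0008681/0.02254 = 0.03851 M, so pOH = 1.41 and pH = 14.00 - 1.41 = 12.59.

12.59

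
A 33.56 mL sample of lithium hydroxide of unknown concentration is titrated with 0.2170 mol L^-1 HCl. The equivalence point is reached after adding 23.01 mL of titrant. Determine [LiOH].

0.149 M

n(HCl) delivered = 0.2170 x 0.02301 = 0.004993 mol.
For a 1:1 reaction, n(LiOH) = 0.004993 mol.
[LiOH] = 0.004993 mol / 0.03356 L = 0.149 M.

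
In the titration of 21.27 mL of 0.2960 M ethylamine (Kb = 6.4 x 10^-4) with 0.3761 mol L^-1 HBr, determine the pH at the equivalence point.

5.79

n(C2H5NH2) = 0.2960 x 0.02127 = 0.006296 mol; V(HBr) at equivalence = 0.006296/0.3761 = 0.01674 L.
At equivalence the base is fully converted to C2H5NH3+; total volume = 0.03801 L, so [C2H5NH3+] = 0.006296/0.03801 = 0.1656 M.
Ka(C2H5NH3+) = Kw/Kb = 1.0e-14 / 6.4 x 10^-4 = 1.56e-11.
[H^+] = sqrt(Ka x [C2H5NH3+]) = sqrt(1.56e-11 x 0.1656) = 1.61e-6 M.
pH = -log(1.61e-6) = 5.79.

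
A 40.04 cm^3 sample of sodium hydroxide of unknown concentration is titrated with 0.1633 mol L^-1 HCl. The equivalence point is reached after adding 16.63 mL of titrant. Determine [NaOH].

0.0678 M

n(HCl) delivered = 0.1633 x 0.01663 = 0.002716 mol.
For a 1:1 reaction, n(NaOH) = 0.002716 mol.
[NaOH] = 0.002716 mol / 0.04004 L = 0.0678 M.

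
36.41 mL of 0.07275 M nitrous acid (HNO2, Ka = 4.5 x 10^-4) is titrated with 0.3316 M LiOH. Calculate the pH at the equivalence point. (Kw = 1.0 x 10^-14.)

n(HNO2) = 0.07275 x 0.03641 = 0.002649 mol; V(LiOH) at equivalence = 0.002649/0.3316 = 0.007988 L.
At equivalence all the acid is converted to NO2-; total volume = 0.03641 + 0.007988 = 0.04440 L, so [NO2-] = 0.002649/0.04440 = 0.05966 M.
Kb = Kw/Ka = 1.0e-14 / 4.5 x 10^-4 = 2.22e-11.
[OH^-] = sqrt(Kb x [NO2-]) = sqrt(2.22e-11 x 0.05966) = 1.15e-6 M.
pOH = 5.94, so pH = 14.00 - 5.94 = 8.06.

8.06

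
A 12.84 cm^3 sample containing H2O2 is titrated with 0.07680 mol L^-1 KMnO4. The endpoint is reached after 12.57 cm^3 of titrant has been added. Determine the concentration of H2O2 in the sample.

0.188 M

n(KMnO4) = 0.07680 x 0.01257 = 0.0009654 mol.
From the balanced equation, 2 mol KMnO4 reacts with 5 mol H2O2, so n(H2O2) = 0.0009654 x 5/2 = 0.002413 mol.
[H2O2] = 0.002413 / 0.01284 L = 0.188 M.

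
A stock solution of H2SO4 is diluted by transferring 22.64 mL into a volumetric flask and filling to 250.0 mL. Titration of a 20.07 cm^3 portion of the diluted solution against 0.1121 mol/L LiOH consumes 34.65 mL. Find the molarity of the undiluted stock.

n(LiOH) = 0.1121 x 0.03465 = 0.003884 mol.
n(H2SO4) in the aliquot = 0.003884 x 1/2 = 0.001942 mol.
[diluted H2SO4] = 0.001942 / 0.02007 = 0.09677 M.
Dilution factor = 250.0/22.64 = 11.04, so [stock] = 0.09677 x 11.04 = 1.07 M.

1.07 M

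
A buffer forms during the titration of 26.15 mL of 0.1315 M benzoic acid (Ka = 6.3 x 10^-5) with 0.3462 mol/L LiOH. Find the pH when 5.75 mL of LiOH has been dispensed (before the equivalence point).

4.34

Initial n(C6H5COOH) = 0.1315 x 0.02615 = 0.003439 mol.
n(LiOH) added = 0.3462 x 0.005750 = 0.001991 mol, converting that many moles of C6H5COOH to C6H5COO-.
Remaining n(C6H5COOH) = 0.001448 mol; n(C6H5COO-) = 0.001991 mol.
By Henderson-Hasselbalch, pH = pKa + log([A^-]/[HA]) = 4.20 + log(0.001991/0.001448) = 4.20 + (+0.14) = 4.34.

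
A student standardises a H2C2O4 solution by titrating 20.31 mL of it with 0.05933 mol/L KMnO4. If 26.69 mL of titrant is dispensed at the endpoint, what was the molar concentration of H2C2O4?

n(KMnO4) = 0.05933 x 0.02669 = 0.001584 mol.
From the balanced equation, 2 mol KMnO4 reacts with 5 mol H2C2O4, so n(H2C2O4) = 0.001584 x 5/2 = 0.003959 mol.
[H2C2O4] = 0.003959 / 0.02031 L = 0.195 M.

0.195 M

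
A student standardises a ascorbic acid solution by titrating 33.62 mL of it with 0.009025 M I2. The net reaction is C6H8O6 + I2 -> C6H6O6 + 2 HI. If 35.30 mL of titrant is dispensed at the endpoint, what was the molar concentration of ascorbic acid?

n(I2) = 0.009025 x 0.03530 = 0.0003186 mol.
From the balanced equation, 1 mol I2 reacts with 1 mol ascorbic acid, so n(ascorbic acid) = 0.0003186 x 1/1 = 0.0003186 mol.
[ascorbic acid] = 0.0003186 / 0.03362 L = 0.00948 M.

0.00948 M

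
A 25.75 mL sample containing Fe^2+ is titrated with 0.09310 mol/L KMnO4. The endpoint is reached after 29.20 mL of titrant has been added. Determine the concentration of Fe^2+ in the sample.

n(KMnO4) = 0.09310 x 0.02920 = 0.002719 mol.
From the balanced equation, 1 mol KMnO4 reacts with 5 mol Fe^2+, so n(Fe^2+) = 0.002719 x 5/1 = 0.01359 mol.
[Fe^2+] = 0.01359 / 0.02575 L = 0.528 M.

0.528 M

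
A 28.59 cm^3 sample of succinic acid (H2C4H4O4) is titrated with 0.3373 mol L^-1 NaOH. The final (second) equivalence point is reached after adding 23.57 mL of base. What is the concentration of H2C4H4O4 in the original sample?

n(NaOH) = 0.3373 x 0.02357 = 0.007950 mol.
At the final (second) equivalence point, 2 mol OH^- react per mol H2C4H4O4, so n(H2C4H4O4) = 0.007950 / 2 = 0.003975 mol.
[H2C4H4O4] = 0.003975 / 0.02859 L = 0.139 M.

0.139 M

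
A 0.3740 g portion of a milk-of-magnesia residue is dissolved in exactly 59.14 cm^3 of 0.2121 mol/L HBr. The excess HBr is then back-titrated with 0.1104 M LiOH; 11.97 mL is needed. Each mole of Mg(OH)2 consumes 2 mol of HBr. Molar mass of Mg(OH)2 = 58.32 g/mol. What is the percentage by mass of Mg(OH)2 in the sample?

Total n(HBr) added = 0.2121 x 0.05914 = 0.01254 mol.
n(LiOH) used = 0.1104 x 0.01197 = 0.001321 mol, which equals the excess n(HBr).
So n(HBr) consumed by the sample = 0.01254 - 0.001321 = 0.01122 mol.
n(Mg(OH)2) = 0.01122 / 2 = 0.005611 mol.
mass Mg(OH)2 = 0.005611 x 58.32 = 0.3272 g, so %Mg(OH)2 = 0.3272/0.3740 x 100 = 87.5%.

87.5%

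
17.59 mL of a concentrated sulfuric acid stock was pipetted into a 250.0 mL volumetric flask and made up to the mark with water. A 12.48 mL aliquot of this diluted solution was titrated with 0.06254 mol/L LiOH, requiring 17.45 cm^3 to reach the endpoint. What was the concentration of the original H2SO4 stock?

0.621 M

n(LiOH) = 0.06254 x 0.01745 = 0.001091 mol.
n(H2SO4) in the aliquot = 0.001091 x 1/2 = 0.0005457 mol.
[diluted H2SO4] = 0.0005457 / 0.01248 = 0.04372 M.
Dilution factor = 250.0/17.59 = 14.21, so [stock] = 0.04372 x 14.21 = 0.621 M.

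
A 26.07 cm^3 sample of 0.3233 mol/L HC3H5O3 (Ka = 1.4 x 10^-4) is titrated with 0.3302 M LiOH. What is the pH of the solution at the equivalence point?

8.53

n(HC3H5O3) = 0.3233 x 0.02607 = 0.008428 mol; V(LiOH) at equivalence = 0.008428/0.3302 = 0.02553 L.
At equivalence all the acid is converted to C3H5O3-; total volume = 0.02607 + 0.02553 = 0.05160 L, so [C3H5O3-] = 0.008428/0.05160 = 0.1634 M.
Kb = Kw/Ka = 1.0e-14 / 1.4 x 10^-4 = 7.14e-11.
[OH^-] = sqrt(Kb x [C3H5O3-]) = sqrt(7.14e-11 x 0.1634) = 3.42e-6 M.
pOH = 5.47, so pH = 14.00 - 5.47 = 8.53.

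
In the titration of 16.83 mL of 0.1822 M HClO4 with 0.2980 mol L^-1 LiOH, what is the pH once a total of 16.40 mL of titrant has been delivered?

n(acid) = 0.1822 x 0.01683 = 0.003066 mol; n(LiOH) added = 0.2980 x 0.01640 = 0.004887 mol.
Base is in excess by 0.004887 - 0.003066 = 0.001821 mol in a total volume of 0.03323 L.
[OH^-] = 0.001821/0.03323 = 0.05479 M, so pOH = 1.26 and pH = 14.00 - 1.26 = 12.74.

12.74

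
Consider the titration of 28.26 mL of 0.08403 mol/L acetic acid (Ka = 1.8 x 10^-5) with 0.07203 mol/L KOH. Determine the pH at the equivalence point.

8.67

n(CH3COOH) = 0.08403 x 0.02826 = 0.002375 mol; V(KOH) at equivalence = 0.002375/0.07203 = 0.03297 L.
At equivalence all the acid is converted to CH3COO-; total volume = 0.02826 + 0.03297 = 0.06123 L, so [CH3COO-] = 0.002375/0.06123 = 0.03878 M.
Kb = Kw/Ka = 1.0e-14 / 1.8 x 10^-5 = 5.56e-10.
[OH^-] = sqrt(Kb x [CH3COO-]) = sqrt(5.56e-10 x 0.03878) = 4.64e-6 M.
pOH = 5.33, so pH = 14.00 - 5.33 = 8.67.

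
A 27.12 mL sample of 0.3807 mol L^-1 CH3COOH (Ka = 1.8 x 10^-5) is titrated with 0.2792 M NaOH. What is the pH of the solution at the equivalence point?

n(CH3COOH) = 0.3807 x 0.02712 = 0.01032 mol; V(NaOH) at equivalence = 0.01032/0.2792 = 0.03698 L.
At equivalence all the acid is converted to CH3COO-; total volume = 0.02712 + 0.03698 = 0.06410 L, so [CH3COO-] = 0.01032/0.06410 = 0.1611 M.
Kb = Kw/Ka = 1.0e-14 / 1.8 x 10^-5 = 5.56e-10.
[OH^-] = sqrt(Kb x [CH3COO-]) = sqrt(5.56e-10 x 0.1611) = 9.46e-6 M.
pOH = 5.02, so pH = 14.00 - 5.02 = 8.98.

8.98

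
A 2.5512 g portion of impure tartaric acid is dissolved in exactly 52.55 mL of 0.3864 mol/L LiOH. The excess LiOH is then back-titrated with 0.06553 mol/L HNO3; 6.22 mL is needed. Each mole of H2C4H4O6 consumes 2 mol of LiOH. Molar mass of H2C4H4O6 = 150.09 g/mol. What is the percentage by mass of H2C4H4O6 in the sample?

58.5%

Total n(LiOH) added = 0.3864 x 0.05255 = 0.02031 mol.
n(HNO3) used = 0.06553 x 0.006220 = 0.0004076 mol, which equals the excess n(LiOH).
So n(LiOH) consumed by the sample = 0.02031 - 0.0004076 = 0.01990 mol.
n(H2C4H4O6) = 0.01990 / 2 = 0.009949 mol.
mass H2C4H4O6 = 0.009949 x 150.09 = 1.493 g, so %H2C4H4O6 = 1.493/2.5512 x 100 = 58.5%.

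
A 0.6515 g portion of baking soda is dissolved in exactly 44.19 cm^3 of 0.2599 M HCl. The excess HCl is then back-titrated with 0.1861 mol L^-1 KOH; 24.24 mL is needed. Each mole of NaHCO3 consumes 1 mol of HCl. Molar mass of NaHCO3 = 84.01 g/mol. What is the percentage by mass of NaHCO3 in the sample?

Total n(HCl) added = 0.2599 x 0.04419 = 0.01148 mol.
n(KOH) used = 0.1861 x 0.02424 = 0.004511 mol, which equals the excess n(HCl).
So n(HCl) consumed by the sample = 0.01148 - 0.004511 = 0.006974 mol.
n(NaHCO3) = 0.006974 / 1 = 0.006974 mol.
mass NaHCO3 = 0.006974 x 84.01 = 0.5859 g, so %NaHCO3 = 0.5859/0.6515 x 100 = 89.9%.

89.9%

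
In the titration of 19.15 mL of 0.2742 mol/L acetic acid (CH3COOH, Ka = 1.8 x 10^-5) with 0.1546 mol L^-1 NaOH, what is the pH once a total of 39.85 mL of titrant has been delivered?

n(acid) = 0.2742 x 0.01915 = 0.005251 mol; n(NaOH) added = 0.1546 x 0.03985 = 0.006161 mol.
Base is in excess by 0.006161 - 0.005251 = 0.0009099 mol in a total volume of 0.05900 L.
[OH^-] = 0.0009099/0.05900 = 0.01542 M, so pOH = 1.81 and pH = 14.00 - 1.81 = 12.19.

12.19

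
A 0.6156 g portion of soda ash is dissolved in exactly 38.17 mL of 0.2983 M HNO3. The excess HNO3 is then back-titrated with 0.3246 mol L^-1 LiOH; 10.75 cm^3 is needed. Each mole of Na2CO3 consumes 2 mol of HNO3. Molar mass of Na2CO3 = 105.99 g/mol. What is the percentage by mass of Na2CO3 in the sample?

68.0%

Total n(HNO3) added = 0.2983 x 0.03817 = 0.01139 mol.
n(LiOH) used = 0.3246 x 0.01075 = 0.003489 mol, which equals the excess n(HNO3).
So n(HNO3) consumed by the sample = 0.01139 - 0.003489 = 0.007897 mol.
n(Na2CO3) = 0.007897 / 2 = 0.003948 mol.
mass Na2CO3 = 0.003948 x 105.99 = 0.4185 g, so %Na2CO3 = 0.4185/0.6156 x 100 = 68.0%.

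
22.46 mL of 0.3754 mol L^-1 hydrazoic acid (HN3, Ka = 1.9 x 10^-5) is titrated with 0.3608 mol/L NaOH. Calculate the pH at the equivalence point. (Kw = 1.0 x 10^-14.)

n(HN3) = 0.3754 x 0.02246 = 0.008431 mol; V(NaOH) at equivalence = 0.008431/0.3608 = 0.02337 L.
At equivalence all the acid is converted to N3-; total volume = 0.02246 + 0.02337 = 0.04583 L, so [N3-] = 0.008431/0.04583 = 0.1840 M.
Kb = Kw/Ka = 1.0e-14 / 1.9 x 10^-5 = 5.26e-10.
[OH^-] = sqrt(Kb x [N3-]) = sqrt(5.26e-10 x 0.1840) = 9.84e-6 M.
pOH = 5.01, so pH = 14.00 - 5.01 = 8.99.

8.99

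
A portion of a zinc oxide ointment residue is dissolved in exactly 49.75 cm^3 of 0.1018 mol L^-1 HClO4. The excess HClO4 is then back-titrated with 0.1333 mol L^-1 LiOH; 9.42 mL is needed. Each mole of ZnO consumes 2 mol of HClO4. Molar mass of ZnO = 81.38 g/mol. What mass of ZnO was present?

Total n(HClO4) added = 0.1018 x 0.04975 = 0.005065 mol.
n(LiOH) used = 0.1333 x 0.009420 = 0.001256 mol, which equals the excess n(HClO4).
So n(HClO4) consumed by the sample = 0.005065 - 0.001256 = 0.003809 mol.
n(ZnO) = 0.003809 / 2 = 0.001904 mol.
mass = 0.001904 mol x 81.38 g/mol = 0.155 g.

0.155 g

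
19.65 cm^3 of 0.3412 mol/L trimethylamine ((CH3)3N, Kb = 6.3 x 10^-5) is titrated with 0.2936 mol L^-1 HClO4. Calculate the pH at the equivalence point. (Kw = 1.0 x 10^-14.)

5.30

n((CH3)3N) = 0.3412 x 0.01965 = 0.006705 mol; V(HClO4) at equivalence = 0.006705/0.2936 = 0.02284 L.
At equivalence the base is fully converted to (CH3)3NH+; total volume = 0.04249 L, so [(CH3)3NH+] = 0.006705/0.04249 = 0.1578 M.
Ka((CH3)3NH+) = Kw/Kb = 1.0e-14 / 6.3 x 10^-5 = 1.59e-10.
[H^+] = sqrt(Ka x [(CH3)3NH+]) = sqrt(1.59e-10 x 0.1578) = 5.00e-6 M.
pH = -log(5.00e-6) = 5.30.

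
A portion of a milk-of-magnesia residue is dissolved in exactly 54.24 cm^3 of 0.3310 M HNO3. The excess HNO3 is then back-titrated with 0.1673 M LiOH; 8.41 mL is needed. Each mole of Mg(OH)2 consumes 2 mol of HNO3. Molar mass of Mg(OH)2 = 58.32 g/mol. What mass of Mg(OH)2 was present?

Total n(HNO3) added = 0.3310 x 0.05424 = 0.01795 mol.
n(LiOH) used = 0.1673 x 0.008410 = 0.001407 mol, which equals the excess n(HNO3).
So n(HNO3) consumed by the sample = 0.01795 - 0.001407 = 0.01655 mol.
n(Mg(OH)2) = 0.01655 / 2 = 0.008273 mol.
mass = 0.008273 mol x 58.32 g/mol = 0.482 g.

0.482 g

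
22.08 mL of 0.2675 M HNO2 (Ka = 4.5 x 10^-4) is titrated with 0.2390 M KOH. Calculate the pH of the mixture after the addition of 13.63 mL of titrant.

3.44

Initial n(HNO2) = 0.2675 x 0.02208 = 0.005906 mol.
n(KOH) added = 0.2390 x 0.01363 = 0.003258 mol, converting that many moles of HNO2 to NO2-.
Remaining n(HNO2) = 0.002649 mol; n(NO2-) = 0.003258 mol.
By Henderson-Hasselbalch, pH = pKa + log([A^-]/[HA]) = 3.35 + log(0.003258/0.002649) = 3.35 + (+0.09) = 3.44.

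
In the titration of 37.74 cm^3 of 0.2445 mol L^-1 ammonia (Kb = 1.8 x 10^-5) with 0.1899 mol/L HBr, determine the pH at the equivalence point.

5.11

n(NH3) = 0.2445 x 0.03774 = 0.009227 mol; V(HBr) at equivalence = 0.009227/0.1899 = 0.04859 L.
At equivalence the base is fully converted to NH4+; total volume = 0.08633 L, so [NH4+] = 0.009227/0.08633 = 0.1069 M.
Ka(NH4+) = Kw/Kb = 1.0e-14 / 1.8 x 10^-5 = 5.56e-10.
[H^+] = sqrt(Ka x [NH4+]) = sqrt(5.56e-10 x 0.1069) = 7.71e-6 M.
pH = -log(7.71e-6) = 5.11.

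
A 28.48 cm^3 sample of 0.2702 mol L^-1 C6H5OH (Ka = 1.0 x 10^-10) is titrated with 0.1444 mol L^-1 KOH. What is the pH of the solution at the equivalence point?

n(C6H5OH) = 0.2702 x 0.02848 = 0.007695 mol; V(KOH) at equivalence = 0.007695/0.1444 = 0.05329 L.
At equivalence all the acid is converted to C6H5O-; total volume = 0.02848 + 0.05329 = 0.08177 L, so [C6H5O-] = 0.007695/0.08177 = 0.09411 M.
Kb = Kw/Ka = 1.0e-14 / 1.0 x 10^-10 = 0.000100.
[OH^-] = sqrt(Kb x [C6H5O-]) = sqrt(0.000100 x 0.09411) = 0.00307 M.
pOH = 2.51, so pH = 14.00 - 2.51 = 11.49.

11.49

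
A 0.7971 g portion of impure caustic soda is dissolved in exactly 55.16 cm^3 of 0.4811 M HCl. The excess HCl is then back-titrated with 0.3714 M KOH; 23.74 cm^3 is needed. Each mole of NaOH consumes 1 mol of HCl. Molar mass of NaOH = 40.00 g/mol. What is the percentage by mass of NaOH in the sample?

88.9%

Total n(HCl) added = 0.4811 x 0.05516 = 0.02654 mol.
n(KOH) used = 0.3714 x 0.02374 = 0.008817 mol, which equals the excess n(HCl).
So n(HCl) consumed by the sample = 0.02654 - 0.008817 = 0.01772 mol.
n(NaOH) = 0.01772 / 1 = 0.01772 mol.
mass NaOH = 0.01772 x 40.00 = 0.7088 g, so %NaOH = 0.7088/0.7971 x 100 = 88.9%.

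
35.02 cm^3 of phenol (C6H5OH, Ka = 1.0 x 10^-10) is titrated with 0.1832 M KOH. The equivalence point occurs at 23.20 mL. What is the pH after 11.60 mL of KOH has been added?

11.60 mL is exactly half the equivalence volume (23.20/2), i.e. the half-equivalence point.
There, n(HA) = n(A^-), so pH = pKa = -log(1.0 x 10^-10) = 10.00.

10.00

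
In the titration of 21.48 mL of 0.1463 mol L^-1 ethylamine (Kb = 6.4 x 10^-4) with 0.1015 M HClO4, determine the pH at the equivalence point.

6.01

n(C2H5NH2) = 0.1463 x 0.02148 = 0.003143 mol; V(HClO4) at equivalence = 0.003143/0.1015 = 0.03096 L.
At equivalence the base is fully converted to C2H5NH3+; total volume = 0.05244 L, so [C2H5NH3+] = 0.003143/0.05244 = 0.05993 M.
Ka(C2H5NH3+) = Kw/Kb = 1.0e-14 / 6.4 x 10^-4 = 1.56e-11.
[H^+] = sqrt(Ka x [C2H5NH3+]) = sqrt(1.56e-11 x 0.05993) = 9.68e-7 M.
pH = -log(9.68e-7) = 6.01.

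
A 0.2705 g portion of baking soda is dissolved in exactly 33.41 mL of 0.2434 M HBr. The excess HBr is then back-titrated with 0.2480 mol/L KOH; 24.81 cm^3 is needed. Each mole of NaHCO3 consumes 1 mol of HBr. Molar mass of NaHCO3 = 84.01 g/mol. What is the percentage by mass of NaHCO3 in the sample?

61.5%

Total n(HBr) added = 0.2434 x 0.03341 = 0.008132 mol.
n(KOH) used = 0.2480 x 0.02481 = 0.006153 mol, which equals the excess n(HBr).
So n(HBr) consumed by the sample = 0.008132 - 0.006153 = 0.001979 mol.
n(NaHCO3) = 0.001979 / 1 = 0.001979 mol.
mass NaHCO3 = 0.001979 x 84.01 = 0.1663 g, so %NaHCO3 = 0.1663/0.2705 x 100 = 61.5%.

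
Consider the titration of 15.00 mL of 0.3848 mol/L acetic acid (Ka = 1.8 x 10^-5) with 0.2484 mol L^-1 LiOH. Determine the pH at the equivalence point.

8.96

n(CH3COOH) = 0.3848 x 0.01500 = 0.005772 mol; V(LiOH) at equivalence = 0.005772/0.2484 = 0.02324 L.
At equivalence all the acid is converted to CH3COO-; total volume = 0.01500 + 0.02324 = 0.03824 L, so [CH3COO-] = 0.005772/0.03824 = 0.1510 M.
Kb = Kw/Ka = 1.0e-14 / 1.8 x 10^-5 = 5.56e-10.
[OH^-] = sqrt(Kb x [CH3COO-]) = sqrt(5.56e-10 x 0.1510) = 9.16e-6 M.
pOH = 5.04, so pH = 14.00 - 5.04 = 8.96.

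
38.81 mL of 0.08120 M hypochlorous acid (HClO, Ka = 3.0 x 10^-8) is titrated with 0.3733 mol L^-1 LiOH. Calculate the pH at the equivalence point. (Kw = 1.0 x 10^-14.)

n(HClO) = 0.08120 x 0.03881 = 0.003151 mol; V(LiOH) at equivalence = 0.003151/0.3733 = 0.008442 L.
At equivalence all the acid is converted to ClO-; total volume = 0.03881 + 0.008442 = 0.04725 L, so [ClO-] = 0.003151/0.04725 = 0.06669 M.
Kb = Kw/Ka = 1.0e-14 / 3.0 x 10^-8 = 3.33e-7.
[OH^-] = sqrt(Kb x [ClO-]) = sqrt(3.33e-7 x 0.06669) = 0.000149 M.
pOH = 3.83, so pH = 14.00 - 3.83 = 10.17.

10.17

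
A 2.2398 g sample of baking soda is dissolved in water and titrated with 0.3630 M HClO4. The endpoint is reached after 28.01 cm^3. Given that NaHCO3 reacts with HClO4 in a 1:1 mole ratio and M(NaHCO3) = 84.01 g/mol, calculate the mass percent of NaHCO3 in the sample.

38.1%

n(HClO4) = 0.3630 x 0.02801 = 0.01017 mol.
n(NaHCO3) = 0.01017 / 1 = 0.01017 mol.
mass of NaHCO3 = 0.01017 x 84.01 = 0.8542 g.
% purity = 0.8542 / 2.2398 x 100 = 38.1%.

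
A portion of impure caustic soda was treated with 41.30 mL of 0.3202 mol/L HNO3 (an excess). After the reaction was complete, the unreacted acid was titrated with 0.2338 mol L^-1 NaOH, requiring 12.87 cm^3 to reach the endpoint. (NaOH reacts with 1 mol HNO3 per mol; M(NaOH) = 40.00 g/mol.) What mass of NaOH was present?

Total n(HNO3) added = 0.3202 x 0.04130 = 0.01322 mol.
n(NaOH) used = 0.2338 x 0.01287 = 0.003009 mol, which equals the excess n(HNO3).
So n(HNO3) consumed by the sample = 0.01322 - 0.003009 = 0.01022 mol.
n(NaOH) = 0.01022 / 1 = 0.01022 mol.
mass = 0.01022 mol x 40.00 g/mol = 0.409 g.

0.409 g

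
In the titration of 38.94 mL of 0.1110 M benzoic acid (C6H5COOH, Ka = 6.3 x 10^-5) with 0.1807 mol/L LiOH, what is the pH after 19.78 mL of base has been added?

4.88

Initial n(C6H5COOH) = 0.1110 x 0.03894 = 0.004322 mol.
n(LiOH) added = 0.1807 x 0.01978 = 0.003574 mol, converting that many moles of C6H5COOH to C6H5COO-.
Remaining n(C6H5COOH) = 0.0007481 mol; n(C6H5COO-) = 0.003574 mol.
By Henderson-Hasselbalch, pH = pKa + log([A^-]/[HA]) = 4.20 + log(0.003574/0.0007481) = 4.20 + (+0.68) = 4.88.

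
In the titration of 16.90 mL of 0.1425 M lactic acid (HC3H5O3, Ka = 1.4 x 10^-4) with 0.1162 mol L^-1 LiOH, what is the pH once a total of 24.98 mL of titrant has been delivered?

n(acid) = 0.1425 x 0.01690 = 0.002408 mol; n(LiOH) added = 0.1162 x 0.02498 = 0.002903 mol.
Base is in excess by 0.002903 - 0.002408 = 0.0004944 mol in a total volume of 0.04188 L.
[OH^-] = 0.0004944/0.04188 = 0.01181 M, so pOH = 1.93 and pH = 14.00 - 1.93 = 12.07.

12.07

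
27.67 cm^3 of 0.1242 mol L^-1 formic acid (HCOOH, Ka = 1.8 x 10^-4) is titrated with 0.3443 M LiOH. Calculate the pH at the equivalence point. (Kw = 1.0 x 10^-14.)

8.35

n(HCOOH) = 0.1242 x 0.02767 = 0.003437 mol; V(LiOH) at equivalence = 0.003437/0.3443 = 0.009981 L.
At equivalence all the acid is converted to HCOO-; total volume = 0.02767 + 0.009981 = 0.03765 L, so [HCOO-] = 0.003437/0.03765 = 0.09127 M.
Kb = Kw/Ka = 1.0e-14 / 1.8 x 10^-4 = 5.56e-11.
[OH^-] = sqrt(Kb x [HCOO-]) = sqrt(5.56e-11 x 0.09127) = 2.25e-6 M.
pOH = 5.65, so pH = 14.00 - 5.65 = 8.35.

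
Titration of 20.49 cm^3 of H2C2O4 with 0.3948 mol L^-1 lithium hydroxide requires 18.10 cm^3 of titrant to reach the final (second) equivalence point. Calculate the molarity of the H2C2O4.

0.174 M

n(LiOH) = 0.3948 x 0.01810 = 0.007146 mol.
At the final (second) equivalence point, 2 mol OH^- react per mol H2C2O4, so n(H2C2O4) = 0.007146 / 2 = 0.003573 mol.
[H2C2O4] = 0.003573 / 0.02049 L = 0.174 M.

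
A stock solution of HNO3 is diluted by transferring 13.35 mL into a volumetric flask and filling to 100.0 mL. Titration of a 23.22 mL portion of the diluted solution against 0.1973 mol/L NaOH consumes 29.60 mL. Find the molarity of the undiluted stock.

n(NaOH) = 0.1973 x 0.02960 = 0.005840 mol.
n(HNO3) in the aliquot = 0.005840 mol.
[diluted HNO3] = 0.005840 / 0.02322 = 0.2515 M.
Dilution factor = 100.0/13.35 = 7.491, so [stock] = 0.2515 x 7.491 = 1.88 M.

1.88 M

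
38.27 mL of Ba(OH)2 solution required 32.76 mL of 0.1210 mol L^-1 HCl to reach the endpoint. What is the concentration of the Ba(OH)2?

n(HCl) delivered = 0.1210 x 0.03276 = 0.003964 mol.
The reaction is 1 Ba(OH)2 + 2 HCl, so n(Ba(OH)2) = 0.003964 x 1/2 = 0.001982 mol.
[Ba(OH)2] = 0.001982 mol / 0.03827 L = 0.0518 M.

0.0518 M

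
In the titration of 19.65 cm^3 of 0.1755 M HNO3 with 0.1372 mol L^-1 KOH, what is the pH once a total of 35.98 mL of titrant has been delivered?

12.43

n(acid) = 0.1755 x 0.01965 = 0.003449 mol; n(KOH) added = 0.1372 x 0.03598 = 0.004936 mol.
Base is in excess by 0.004936 - 0.003449 = 0.001488 mol in a total volume of 0.05563 L.
[OH^-] = 0.001488/0.05563 = 0.02675 M, so pOH = 1.57 and pH = 14.00 - 1.57 = 12.43.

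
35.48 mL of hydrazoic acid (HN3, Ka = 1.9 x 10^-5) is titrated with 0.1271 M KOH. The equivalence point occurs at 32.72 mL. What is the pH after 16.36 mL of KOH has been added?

16.36 mL is exactly half the equivalence volume (32.72/2), i.e. the half-equivalence point.
There, n(HA) = n(A^-), so pH = pKa = -log(1.9 x 10^-5) = 4.72.

4.72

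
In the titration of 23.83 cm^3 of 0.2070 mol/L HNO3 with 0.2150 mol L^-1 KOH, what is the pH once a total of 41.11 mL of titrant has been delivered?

n(acid) = 0.2070 x 0.02383 = 0.004933 mol; n(KOH) added = 0.2150 x 0.04111 = 0.008839 mol.
Base is in excess by 0.008839 - 0.004933 = 0.003906 mol in a total volume of 0.06494 L.
[OH^-] = 0.003906/0.06494 = 0.06015 M, so pOH = 1.22 and pH = 14.00 - 1.22 = 12.78.

12.78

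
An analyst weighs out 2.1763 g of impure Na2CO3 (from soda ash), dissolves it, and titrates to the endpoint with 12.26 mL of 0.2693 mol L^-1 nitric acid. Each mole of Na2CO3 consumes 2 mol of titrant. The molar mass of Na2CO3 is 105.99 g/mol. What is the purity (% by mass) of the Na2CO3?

8.04%

n(HNO3) = 0.2693 x 0.01226 = 0.003302 mol.
n(Na2CO3) = 0.003302 / 2 = 0.001651 mol.
mass of Na2CO3 = 0.001651 x 105.99 = 0.1750 g.
% purity = 0.1750 / 2.1763 x 100 = 8.04%.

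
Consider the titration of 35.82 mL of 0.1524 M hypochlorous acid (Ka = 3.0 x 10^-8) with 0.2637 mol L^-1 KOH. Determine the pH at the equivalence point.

10.25

n(HClO) = 0.1524 x 0.03582 = 0.005459 mol; V(KOH) at equivalence = 0.005459/0.2637 = 0.02070 L.
At equivalence all the acid is converted to ClO-; total volume = 0.03582 + 0.02070 = 0.05652 L, so [ClO-] = 0.005459/0.05652 = 0.09658 M.
Kb = Kw/Ka = 1.0e-14 / 3.0 x 10^-8 = 3.33e-7.
[OH^-] = sqrt(Kb x [ClO-]) = sqrt(3.33e-7 x 0.09658) = 0.000179 M.
pOH = 3.75, so pH = 14.00 - 3.75 = 10.25.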